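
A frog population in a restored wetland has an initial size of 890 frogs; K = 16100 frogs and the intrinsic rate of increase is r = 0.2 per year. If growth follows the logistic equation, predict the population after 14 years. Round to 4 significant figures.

A = (K − N₀)/N₀ = (16100 − 890)/890 = 17.09.
N(t) = K/(1 + A·e^(−rt)) = 16100/(1 + 17.09×e^(−0.2×14)).
e^(−2.8) = 0.06081; denominator = 1 + 17.09×0.06081 = 2.0392.
N = 16100/2.0392 = 7895.11.

7895 frogs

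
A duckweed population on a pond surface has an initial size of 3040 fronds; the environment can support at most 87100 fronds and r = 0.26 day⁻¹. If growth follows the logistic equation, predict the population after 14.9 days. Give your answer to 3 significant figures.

55300 fronds

A = (K − N₀)/N₀ = (87100 − 3040)/3040 = 27.651.
N(t) = K/(1 + A·e^(−rt)) = 87100/(1 + 27.651×e^(−0.26×14.9)).
e^(−3.874) = 0.020775; denominator = 1 + 27.651×0.020775 = 1.5745.
N = 87100/1.5745 = 55320.6.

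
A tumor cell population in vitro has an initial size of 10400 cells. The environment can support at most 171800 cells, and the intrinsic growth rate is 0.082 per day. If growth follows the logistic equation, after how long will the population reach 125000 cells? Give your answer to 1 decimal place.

A = (K − N₀)/N₀ = (171800 − 10400)/10400 = 15.519.
Solve 171800/(1 + 15.519·e^(−0.082t)) = 125000: 1 + 15.519·e^(−0.082t) = 1.3744, so e^(−0.082t) = 0.0241249.
−0.082·t = ln(0.0241249) = -3.7245, so t = 3.7245/0.082 = 45.421.

45.4 days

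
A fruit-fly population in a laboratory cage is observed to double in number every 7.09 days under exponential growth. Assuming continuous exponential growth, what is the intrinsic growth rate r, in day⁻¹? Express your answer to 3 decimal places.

r = ln(2)/t_d = 0.6931/7.09 = 0.097764.

0.098 per day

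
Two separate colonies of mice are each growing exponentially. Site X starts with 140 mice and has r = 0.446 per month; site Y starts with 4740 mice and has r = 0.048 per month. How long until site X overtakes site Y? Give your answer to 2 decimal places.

8.85 months

Set 140·e^(0.446t) = 4740·e^(0.048t).
e^((0.446 − 0.048)t) = 4740/140 → e^(0.398·t) = 33.857.
0.398·t = ln(33.857) = 3.5221, so t = 3.5221/0.398 = 8.8496.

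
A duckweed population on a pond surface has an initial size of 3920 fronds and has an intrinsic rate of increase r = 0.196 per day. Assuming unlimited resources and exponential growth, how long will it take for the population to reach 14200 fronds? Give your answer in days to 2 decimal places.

Set N₀·e^(rt) = 14200: e^(0.196·t) = 14200/3920 = 3.6224.
0.196·t = ln(3.6224) = 1.2872, so t = 1.2872/0.196 = 6.5671.

6.57 days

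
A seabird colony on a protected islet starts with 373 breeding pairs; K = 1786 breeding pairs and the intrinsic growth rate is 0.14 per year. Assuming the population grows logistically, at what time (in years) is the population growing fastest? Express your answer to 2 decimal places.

Logistic growth is fastest at N = K/2 = 893.
A = (K − N₀)/N₀ = 3.7882. Set K/(1 + A·e^(−rt)) = K/2 → A·e^(−rt) = 1.
e^(−0.14t) = 1/3.7882 = 0.263977, so t = ln(3.7882)/0.14 = 1.3319/0.14 = 9.5135.

9.51 years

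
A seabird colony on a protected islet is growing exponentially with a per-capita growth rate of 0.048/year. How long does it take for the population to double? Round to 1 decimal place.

Doubling time t_d = ln(2)/r = 0.6931/0.048 = 14.441.

14.4 years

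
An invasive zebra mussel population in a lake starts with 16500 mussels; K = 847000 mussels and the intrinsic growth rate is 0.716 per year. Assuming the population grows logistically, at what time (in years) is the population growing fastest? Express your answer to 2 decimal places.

Logistic growth is fastest at N = K/2 = 423500.
A = (K − N₀)/N₀ = 50.333. Set K/(1 + A·e^(−rt)) = K/2 → A·e^(−rt) = 1.
e^(−0.716t) = 1/50.333 = 0.0198675, so t = ln(50.333)/0.716 = 3.9187/0.716 = 5.473.

5.47 years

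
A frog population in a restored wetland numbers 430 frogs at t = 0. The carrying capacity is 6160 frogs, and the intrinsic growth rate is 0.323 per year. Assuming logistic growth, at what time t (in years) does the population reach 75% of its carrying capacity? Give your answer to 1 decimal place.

A = (K − N₀)/N₀ = (6160 − 430)/430 = 13.326.
Solve 6160/(1 + 13.326·e^(−0.323t)) = 4620: 1 + 13.326·e^(−0.323t) = 1.3333, so e^(−0.323t) = 0.0250145.
−0.323·t = ln(0.0250145) = -3.6883, so t = 3.6883/0.323 = 11.419.

11.4 years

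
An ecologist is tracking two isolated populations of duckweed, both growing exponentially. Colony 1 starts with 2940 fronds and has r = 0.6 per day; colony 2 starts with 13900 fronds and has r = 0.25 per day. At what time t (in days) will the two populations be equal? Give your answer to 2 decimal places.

Set 2940·e^(0.6t) = 13900·e^(0.25t).
e^((0.6 − 0.25)t) = 13900/2940 → e^(0.35·t) = 4.7279.
0.35·t = ln(4.7279) = 1.5535, so t = 1.5535/0.35 = 4.4385.

4.44 days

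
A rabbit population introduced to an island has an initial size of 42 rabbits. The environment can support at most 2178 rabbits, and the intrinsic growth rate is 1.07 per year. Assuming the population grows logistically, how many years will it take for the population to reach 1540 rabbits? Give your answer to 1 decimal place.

4.5 years

A = (K − N₀)/N₀ = (2178 − 42)/42 = 50.857.
Solve 2178/(1 + 50.857·e^(−1.07t)) = 1540: 1 + 50.857·e^(−1.07t) = 1.4143, so e^(−1.07t) = 0.00814607.
−1.07·t = ln(0.00814607) = -4.8102, so t = 4.8102/1.07 = 4.4955.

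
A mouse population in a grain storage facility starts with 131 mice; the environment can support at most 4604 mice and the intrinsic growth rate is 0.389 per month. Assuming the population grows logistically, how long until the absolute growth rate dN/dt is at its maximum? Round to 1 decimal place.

Logistic growth is fastest at N = K/2 = 2302.
A = (K − N₀)/N₀ = 34.145. Set K/(1 + A·e^(−rt)) = K/2 → A·e^(−rt) = 1.
e^(−0.389t) = 1/34.145 = 0.0292868, so t = ln(34.145)/0.389 = 3.5306/0.389 = 9.0761.

9.1 months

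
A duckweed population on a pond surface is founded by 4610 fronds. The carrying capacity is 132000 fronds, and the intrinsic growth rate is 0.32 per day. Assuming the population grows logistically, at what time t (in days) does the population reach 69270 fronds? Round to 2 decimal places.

10.68 days

A = (K − N₀)/N₀ = (132000 − 4610)/4610 = 27.633.
Solve 132000/(1 + 27.633·e^(−0.32t)) = 69270: 1 + 27.633·e^(−0.32t) = 1.9056, so e^(−0.32t) = 0.0327715.
−0.32·t = ln(0.0327715) = -3.4182, so t = 3.4182/0.32 = 10.682.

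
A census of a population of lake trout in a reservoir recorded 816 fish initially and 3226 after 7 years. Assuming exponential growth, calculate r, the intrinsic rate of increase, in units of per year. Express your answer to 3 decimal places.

From N(t) = N₀·e^(rt): e^(r·7) = 3226/816 = 3.9534.
r·7 = ln(3.9534) = 1.3746, so r = 1.3746/7 = 0.19637.

0.196 per year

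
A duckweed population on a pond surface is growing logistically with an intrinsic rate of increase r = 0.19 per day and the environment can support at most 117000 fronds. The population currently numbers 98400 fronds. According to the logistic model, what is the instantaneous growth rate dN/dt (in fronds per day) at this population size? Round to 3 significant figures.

2970 fronds per day

dN/dt = rN(1 − N/K) = 0.19 × 98400 × (1 − 98400/117000).
1 − 98400/117000 = 0.15897; dN/dt = 0.19 × 98400 × 0.15897 = 2972.2.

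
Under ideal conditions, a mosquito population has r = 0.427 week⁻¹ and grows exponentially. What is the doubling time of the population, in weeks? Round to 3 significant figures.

1.62 weeks

Doubling time t_d = ln(2)/r = 0.6931/0.427 = 1.6233.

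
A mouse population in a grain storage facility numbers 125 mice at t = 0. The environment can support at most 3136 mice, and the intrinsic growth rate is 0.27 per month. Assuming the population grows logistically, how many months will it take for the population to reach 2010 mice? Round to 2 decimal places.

13.93 months

A = (K − N₀)/N₀ = (3136 − 125)/125 = 24.088.
Solve 3136/(1 + 24.088·e^(−0.27t)) = 2010: 1 + 24.088·e^(−0.27t) = 1.5602, so e^(−0.27t) = 0.0232564.
−0.27·t = ln(0.0232564) = -3.7612, so t = 3.7612/0.27 = 13.93.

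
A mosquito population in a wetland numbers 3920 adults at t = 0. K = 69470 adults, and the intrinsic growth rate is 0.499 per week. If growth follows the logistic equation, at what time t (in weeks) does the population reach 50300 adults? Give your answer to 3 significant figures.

A = (K − N₀)/N₀ = (69470 − 3920)/3920 = 16.722.
Solve 69470/(1 + 16.722·e^(−0.499t)) = 50300: 1 + 16.722·e^(−0.499t) = 1.3811, so e^(−0.499t) = 0.0227912.
−0.499·t = ln(0.0227912) = -3.7814, so t = 3.7814/0.499 = 7.5779.

7.58 weeks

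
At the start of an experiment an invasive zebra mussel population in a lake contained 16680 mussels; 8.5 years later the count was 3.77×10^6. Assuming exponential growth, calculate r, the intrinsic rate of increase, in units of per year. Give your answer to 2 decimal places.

From N(t) = N₀·e^(rt): e^(r·8.5) = 3.77×10^6/16680 = 226.02.
r·8.5 = ln(226.02) = 5.4206, so r = 5.4206/8.5 = 0.63772.

0.64 per year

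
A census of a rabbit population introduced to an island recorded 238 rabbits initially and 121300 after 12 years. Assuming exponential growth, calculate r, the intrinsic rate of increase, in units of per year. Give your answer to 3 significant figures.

0.519 per year

From N(t) = N₀·e^(rt): e^(r·12) = 121300/238 = 509.66.
r·12 = ln(509.66) = 6.2338, so r = 6.2338/12 = 0.51948.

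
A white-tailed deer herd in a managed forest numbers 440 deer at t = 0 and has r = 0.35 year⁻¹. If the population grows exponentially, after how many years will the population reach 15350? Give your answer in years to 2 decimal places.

10.15 years

Set N₀·e^(rt) = 15350: e^(0.35·t) = 15350/440 = 34.886.
0.35·t = ln(34.886) = 3.5521, so t = 3.5521/0.35 = 10.149.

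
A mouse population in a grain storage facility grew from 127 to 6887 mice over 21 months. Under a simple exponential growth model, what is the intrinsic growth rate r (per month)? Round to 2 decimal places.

0.19 per month

From N(t) = N₀·e^(rt): e^(r·21) = 6887/127 = 54.228.
r·21 = ln(54.228) = 3.9932, so r = 3.9932/21 = 0.19015.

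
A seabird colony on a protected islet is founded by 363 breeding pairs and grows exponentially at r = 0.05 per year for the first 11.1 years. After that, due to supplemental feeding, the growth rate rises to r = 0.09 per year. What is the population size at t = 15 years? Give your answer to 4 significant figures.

898.2 breeding pairs

Phase 1: N(11.1) = 363·e^(0.05×11.1) = 363·e^0.555 = 632.325.
Phase 2 runs for 15 − 11.1 = 3.9 years at r = 0.09.
N(15) = 632.325·e^(0.09×3.9) = 632.325·e^0.351 = 898.209.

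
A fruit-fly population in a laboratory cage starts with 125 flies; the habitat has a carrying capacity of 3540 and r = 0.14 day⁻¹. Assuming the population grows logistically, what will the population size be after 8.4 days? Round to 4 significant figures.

A = (K − N₀)/N₀ = (3540 − 125)/125 = 27.32.
N(t) = K/(1 + A·e^(−rt)) = 3540/(1 + 27.32×e^(−0.14×8.4)).
e^(−1.176) = 0.30851; denominator = 1 + 27.32×0.30851 = 9.4285.
N = 3540/9.4285 = 375.457.

375.5 flies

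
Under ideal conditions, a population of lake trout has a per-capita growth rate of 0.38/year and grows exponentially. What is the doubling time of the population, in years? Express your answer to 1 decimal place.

1.8 years

Doubling time t_d = ln(2)/r = 0.6931/0.38 = 1.8241.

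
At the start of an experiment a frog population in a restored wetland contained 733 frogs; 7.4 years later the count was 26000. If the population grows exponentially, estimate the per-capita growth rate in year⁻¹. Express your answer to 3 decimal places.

From N(t) = N₀·e^(rt): e^(r·7.4) = 26000/733 = 35.471.
r·7.4 = ln(35.471) = 3.5687, so r = 3.5687/7.4 = 0.48226.

0.482 per year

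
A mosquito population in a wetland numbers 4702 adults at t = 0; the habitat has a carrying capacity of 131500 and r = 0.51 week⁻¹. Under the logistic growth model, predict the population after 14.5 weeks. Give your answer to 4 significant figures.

129400 adults

A = (K − N₀)/N₀ = (131500 − 4702)/4702 = 26.967.
N(t) = K/(1 + A·e^(−rt)) = 131500/(1 + 26.967×e^(−0.51×14.5)).
e^(−7.395) = 0.00061432; denominator = 1 + 26.967×0.00061432 = 1.0166.
N = 131500/1.0166 = 129357.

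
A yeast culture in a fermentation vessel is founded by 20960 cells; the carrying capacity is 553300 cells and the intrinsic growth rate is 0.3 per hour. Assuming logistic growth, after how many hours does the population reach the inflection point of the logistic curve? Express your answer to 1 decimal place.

10.8 hours

Logistic growth is fastest at N = K/2 = 276650.
A = (K − N₀)/N₀ = 25.398. Set K/(1 + A·e^(−rt)) = K/2 → A·e^(−rt) = 1.
e^(−0.3t) = 1/25.398 = 0.0393733, so t = ln(25.398)/0.3 = 3.2347/0.3 = 10.782.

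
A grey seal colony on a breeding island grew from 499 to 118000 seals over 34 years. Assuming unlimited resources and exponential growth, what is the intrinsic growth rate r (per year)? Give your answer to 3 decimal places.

From N(t) = N₀·e^(rt): e^(r·34) = 118000/499 = 236.47.
r·34 = ln(236.47) = 5.4658, so r = 5.4658/34 = 0.16076.

0.161 per year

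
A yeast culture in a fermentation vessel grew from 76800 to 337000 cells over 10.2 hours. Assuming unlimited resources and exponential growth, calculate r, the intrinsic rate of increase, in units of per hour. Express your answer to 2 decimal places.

0.14 per hour

From N(t) = N₀·e^(rt): e^(r·10.2) = 337000/76800 = 4.388.
r·10.2 = ln(4.388) = 1.4789, so r = 1.4789/10.2 = 0.14499.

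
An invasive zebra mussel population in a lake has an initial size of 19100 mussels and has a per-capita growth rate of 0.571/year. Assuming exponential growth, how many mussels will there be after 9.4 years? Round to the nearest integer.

N(t) = N₀·e^(rt) = 19100 × e^(0.571×9.4) = 19100 × e^5.367.
e^5.367 ≈ 214.3, so N ≈ 19100 × 214.3 = 4.093225×10^6.

4093225 mussels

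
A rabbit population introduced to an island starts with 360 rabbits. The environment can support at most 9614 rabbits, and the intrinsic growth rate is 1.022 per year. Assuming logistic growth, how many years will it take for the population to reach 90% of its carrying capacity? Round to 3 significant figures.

A = (K − N₀)/N₀ = (9614 − 360)/360 = 25.706.
Solve 9614/(1 + 25.706·e^(−1.022t)) = 8652.6: 1 + 25.706·e^(−1.022t) = 1.1111, so e^(−1.022t) = 0.00432246.
−1.022·t = ln(0.00432246) = -5.4439, so t = 5.4439/1.022 = 5.3267.

5.33 years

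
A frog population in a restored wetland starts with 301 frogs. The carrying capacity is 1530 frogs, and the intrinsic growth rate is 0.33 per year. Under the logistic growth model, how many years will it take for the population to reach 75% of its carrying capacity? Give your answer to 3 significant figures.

7.59 years

A = (K − N₀)/N₀ = (1530 − 301)/301 = 4.0831.
Solve 1530/(1 + 4.0831·e^(−0.33t)) = 1147.5: 1 + 4.0831·e^(−0.33t) = 1.3333, so e^(−0.33t) = 0.0816382.
−0.33·t = ln(0.0816382) = -2.5055, so t = 2.5055/0.33 = 7.5923.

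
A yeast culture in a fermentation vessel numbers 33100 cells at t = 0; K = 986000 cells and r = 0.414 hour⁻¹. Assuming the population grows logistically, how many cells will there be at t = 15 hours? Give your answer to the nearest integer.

A = (K − N₀)/N₀ = (986000 − 33100)/33100 = 28.789.
N(t) = K/(1 + A·e^(−rt)) = 986000/(1 + 28.789×e^(−0.414×15)).
e^(−6.21) = 0.0020092; denominator = 1 + 28.789×0.0020092 = 1.0578.
N = 986000/1.0578 = 932085.

932085 cells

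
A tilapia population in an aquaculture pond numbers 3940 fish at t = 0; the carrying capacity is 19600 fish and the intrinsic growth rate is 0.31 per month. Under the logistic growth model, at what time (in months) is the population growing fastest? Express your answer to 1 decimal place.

4.5 months

Logistic growth is fastest at N = K/2 = 9800.
A = (K − N₀)/N₀ = 3.9746. Set K/(1 + A·e^(−rt)) = K/2 → A·e^(−rt) = 1.
e^(−0.31t) = 1/3.9746 = 0.251596, so t = ln(3.9746)/0.31 = 1.3799/0.31 = 4.4514.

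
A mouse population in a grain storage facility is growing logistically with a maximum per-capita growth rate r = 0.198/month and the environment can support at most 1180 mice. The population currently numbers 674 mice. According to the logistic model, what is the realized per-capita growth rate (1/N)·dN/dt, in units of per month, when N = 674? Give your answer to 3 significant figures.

(1/N)·dN/dt = r(1 − N/K) = 0.198 × (1 − 674/1180).
= 0.198 × 0.42881 = 0.084905.

0.0849 per month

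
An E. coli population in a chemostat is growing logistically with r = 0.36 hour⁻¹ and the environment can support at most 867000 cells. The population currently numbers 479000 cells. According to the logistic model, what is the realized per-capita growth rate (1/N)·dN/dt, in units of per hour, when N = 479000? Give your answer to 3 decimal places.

(1/N)·dN/dt = r(1 − N/K) = 0.36 × (1 − 479000/867000).
= 0.36 × 0.44752 = 0.16111.

0.161 per hour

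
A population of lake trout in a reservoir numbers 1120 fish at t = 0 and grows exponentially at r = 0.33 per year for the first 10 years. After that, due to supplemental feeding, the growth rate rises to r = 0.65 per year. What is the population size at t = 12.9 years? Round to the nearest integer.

Phase 1: N(10) = 1120·e^(0.33×10) = 1120·e^3.3 = 30366.2.
Phase 2 runs for 12.9 − 10 = 2.9 years at r = 0.65.
N(12.9) = 30366.2·e^(0.65×2.9) = 30366.2·e^1.885 = 200002.

200002 fish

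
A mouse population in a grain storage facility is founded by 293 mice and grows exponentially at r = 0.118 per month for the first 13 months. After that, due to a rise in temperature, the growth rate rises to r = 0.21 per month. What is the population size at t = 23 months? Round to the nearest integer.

Phase 1: N(13) = 293·e^(0.118×13) = 293·e^1.534 = 1358.55.
Phase 2 runs for 23 − 13 = 10 months at r = 0.21.
N(23) = 1358.55·e^(0.21×10) = 1358.55·e^2.1 = 11094.1.

11094 mice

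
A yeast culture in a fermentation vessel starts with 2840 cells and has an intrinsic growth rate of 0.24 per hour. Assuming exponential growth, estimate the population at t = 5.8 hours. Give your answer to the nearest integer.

11425 cells

N(t) = N₀·e^(rt) = 2840 × e^(0.24×5.8) = 2840 × e^1.392.
e^1.392 ≈ 4.0229, so N ≈ 2840 × 4.0229 = 11425.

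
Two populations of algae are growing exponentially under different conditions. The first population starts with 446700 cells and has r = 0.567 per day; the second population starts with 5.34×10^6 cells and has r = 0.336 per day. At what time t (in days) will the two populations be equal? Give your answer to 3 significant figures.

10.7 days

Set 446700·e^(0.567t) = 5.34×10^6·e^(0.336t).
e^((0.567 − 0.336)t) = 5.34×10^6/446700 → e^(0.231·t) = 11.954.
0.231·t = ln(11.954) = 2.4811, so t = 2.4811/0.231 = 10.741.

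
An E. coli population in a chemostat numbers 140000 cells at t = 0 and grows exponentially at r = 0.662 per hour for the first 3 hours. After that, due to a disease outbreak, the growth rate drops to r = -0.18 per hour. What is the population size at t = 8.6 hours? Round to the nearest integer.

372279 cells

Phase 1: N(3) = 140000·e^(0.662×3) = 140000·e^1.986 = 1.020086×10^6.
Phase 2 runs for 8.6 − 3 = 5.6 hours at r = -0.18.
N(8.6) = 1.020086×10^6·e^(-0.18×5.6) = 1.020086×10^6·e^-1.008 = 372279.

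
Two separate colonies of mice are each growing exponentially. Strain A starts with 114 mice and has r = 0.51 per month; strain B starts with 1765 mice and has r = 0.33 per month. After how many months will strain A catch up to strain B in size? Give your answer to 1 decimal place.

Set 114·e^(0.51t) = 1765·e^(0.33t).
e^((0.51 − 0.33)t) = 1765/114 → e^(0.18·t) = 15.482.
0.18·t = ln(15.482) = 2.7397, so t = 2.7397/0.18 = 15.221.

15.2 months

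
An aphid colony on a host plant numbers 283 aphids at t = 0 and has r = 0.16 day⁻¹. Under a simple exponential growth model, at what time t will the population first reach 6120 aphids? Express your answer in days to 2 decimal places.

Set N₀·e^(rt) = 6120: e^(0.16·t) = 6120/283 = 21.625.
0.16·t = ln(21.625) = 3.0739, so t = 3.0739/0.16 = 19.212.

19.21 days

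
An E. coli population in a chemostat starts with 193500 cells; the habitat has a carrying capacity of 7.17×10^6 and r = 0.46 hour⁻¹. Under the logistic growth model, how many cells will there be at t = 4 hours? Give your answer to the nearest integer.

A = (K − N₀)/N₀ = (7.17×10^6 − 193500)/193500 = 36.054.
N(t) = K/(1 + A·e^(−rt)) = 7.17×10^6/(1 + 36.054×e^(−0.46×4)).
e^(−1.84) = 0.15882; denominator = 1 + 36.054×0.15882 = 6.726.
N = 7.17×10^6/6.726 = 1.066005×10^6.

1066005 cells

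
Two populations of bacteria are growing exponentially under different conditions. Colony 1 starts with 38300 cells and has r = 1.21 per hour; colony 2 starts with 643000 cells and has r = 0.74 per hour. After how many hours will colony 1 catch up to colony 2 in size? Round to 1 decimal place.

Set 38300·e^(1.21t) = 643000·e^(0.74t).
e^((1.21 − 0.74)t) = 643000/38300 → e^(0.47·t) = 16.789.
0.47·t = ln(16.789) = 2.8207, so t = 2.8207/0.47 = 6.0015.

6.0 hours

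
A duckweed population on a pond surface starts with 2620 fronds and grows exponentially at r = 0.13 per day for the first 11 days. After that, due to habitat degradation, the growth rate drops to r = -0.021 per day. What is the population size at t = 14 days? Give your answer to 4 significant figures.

10280 fronds

Phase 1: N(11) = 2620·e^(0.13×11) = 2620·e^1.43 = 10948.2.
Phase 2 runs for 14 − 11 = 3 days at r = -0.021.
N(14) = 10948.2·e^(-0.021×3) = 10948.2·e^-0.063 = 10279.7.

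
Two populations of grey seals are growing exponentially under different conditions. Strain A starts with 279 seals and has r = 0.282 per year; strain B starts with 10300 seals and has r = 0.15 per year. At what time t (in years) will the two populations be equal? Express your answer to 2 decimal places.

27.34 years

Set 279·e^(0.282t) = 10300·e^(0.15t).
e^((0.282 − 0.15)t) = 10300/279 → e^(0.132·t) = 36.918.
0.132·t = ln(36.918) = 3.6087, so t = 3.6087/0.132 = 27.339.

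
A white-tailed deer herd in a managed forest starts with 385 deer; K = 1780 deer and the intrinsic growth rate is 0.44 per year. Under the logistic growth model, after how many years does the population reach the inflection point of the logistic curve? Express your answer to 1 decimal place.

2.9 years

Logistic growth is fastest at N = K/2 = 890.
A = (K − N₀)/N₀ = 3.6234. Set K/(1 + A·e^(−rt)) = K/2 → A·e^(−rt) = 1.
e^(−0.44t) = 1/3.6234 = 0.275986, so t = ln(3.6234)/0.44 = 1.2874/0.44 = 2.9259.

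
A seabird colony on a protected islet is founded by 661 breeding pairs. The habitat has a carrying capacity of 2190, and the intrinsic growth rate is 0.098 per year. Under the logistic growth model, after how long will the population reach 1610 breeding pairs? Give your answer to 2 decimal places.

18.98 years

A = (K − N₀)/N₀ = (2190 − 661)/661 = 2.3132.
Solve 2190/(1 + 2.3132·e^(−0.098t)) = 1610: 1 + 2.3132·e^(−0.098t) = 1.3602, so e^(−0.098t) = 0.155739.
−0.098·t = ln(0.155739) = -1.8596, so t = 1.8596/0.098 = 18.975.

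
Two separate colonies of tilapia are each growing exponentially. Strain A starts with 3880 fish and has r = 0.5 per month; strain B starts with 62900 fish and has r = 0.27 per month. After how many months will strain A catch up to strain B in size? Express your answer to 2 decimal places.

Set 3880·e^(0.5t) = 62900·e^(0.27t).
e^((0.5 − 0.27)t) = 62900/3880 → e^(0.23·t) = 16.211.
0.23·t = ln(16.211) = 2.7857, so t = 2.7857/0.23 = 12.112.

12.11 months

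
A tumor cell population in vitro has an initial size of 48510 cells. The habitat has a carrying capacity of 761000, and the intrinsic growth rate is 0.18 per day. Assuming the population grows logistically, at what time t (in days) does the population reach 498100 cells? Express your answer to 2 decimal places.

A = (K − N₀)/N₀ = (761000 − 48510)/48510 = 14.687.
Solve 761000/(1 + 14.687·e^(−0.18t)) = 498100: 1 + 14.687·e^(−0.18t) = 1.5278, so e^(−0.18t) = 0.0359357.
−0.18·t = ln(0.0359357) = -3.326, so t = 3.326/0.18 = 18.478.

18.48 days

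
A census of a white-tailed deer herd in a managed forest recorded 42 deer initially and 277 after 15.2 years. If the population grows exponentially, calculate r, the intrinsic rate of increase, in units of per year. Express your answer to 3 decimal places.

From N(t) = N₀·e^(rt): e^(r·15.2) = 277/42 = 6.5952.
r·15.2 = ln(6.5952) = 1.8863, so r = 1.8863/15.2 = 0.1241.

0.124 per year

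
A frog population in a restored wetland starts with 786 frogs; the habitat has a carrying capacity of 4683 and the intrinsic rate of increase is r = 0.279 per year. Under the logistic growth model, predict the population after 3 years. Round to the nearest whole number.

1488 frogs

A = (K − N₀)/N₀ = (4683 − 786)/786 = 4.958.
N(t) = K/(1 + A·e^(−rt)) = 4683/(1 + 4.958×e^(−0.279×3)).
e^(−0.837) = 0.43301; denominator = 1 + 4.958×0.43301 = 3.1469.
N = 4683/3.1469 = 1488.15.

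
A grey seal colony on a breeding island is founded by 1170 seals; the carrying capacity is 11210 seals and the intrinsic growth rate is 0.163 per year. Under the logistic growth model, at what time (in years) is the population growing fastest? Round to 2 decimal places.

Logistic growth is fastest at N = K/2 = 5605.
A = (K − N₀)/N₀ = 8.5812. Set K/(1 + A·e^(−rt)) = K/2 → A·e^(−rt) = 1.
e^(−0.163t) = 1/8.5812 = 0.116534, so t = ln(8.5812)/0.163 = 2.1496/0.163 = 13.188.

13.19 years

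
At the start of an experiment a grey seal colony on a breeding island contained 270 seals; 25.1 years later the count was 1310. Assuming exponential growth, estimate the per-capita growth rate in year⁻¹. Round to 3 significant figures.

0.0629 per year

From N(t) = N₀·e^(rt): e^(r·25.1) = 1310/270 = 4.8519.
r·25.1 = ln(4.8519) = 1.5794, so r = 1.5794/25.1 = 0.062923.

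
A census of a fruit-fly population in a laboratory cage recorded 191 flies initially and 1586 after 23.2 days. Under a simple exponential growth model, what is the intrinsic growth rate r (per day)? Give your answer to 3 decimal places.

0.091 per day

From N(t) = N₀·e^(rt): e^(r·23.2) = 1586/191 = 8.3037.
r·23.2 = ln(8.3037) = 2.1167, so r = 2.1167/23.2 = 0.091237.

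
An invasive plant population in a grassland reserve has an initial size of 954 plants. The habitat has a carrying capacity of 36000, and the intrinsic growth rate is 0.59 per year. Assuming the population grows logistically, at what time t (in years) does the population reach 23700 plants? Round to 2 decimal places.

A = (K − N₀)/N₀ = (36000 − 954)/954 = 36.736.
Solve 36000/(1 + 36.736·e^(−0.59t)) = 23700: 1 + 36.736·e^(−0.59t) = 1.519, so e^(−0.59t) = 0.0141275.
−0.59·t = ln(0.0141275) = -4.2596, so t = 4.2596/0.59 = 7.2197.

7.22 years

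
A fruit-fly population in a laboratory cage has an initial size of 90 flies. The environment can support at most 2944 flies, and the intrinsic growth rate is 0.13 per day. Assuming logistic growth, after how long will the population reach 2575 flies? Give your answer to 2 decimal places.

41.53 days

A = (K − N₀)/N₀ = (2944 − 90)/90 = 31.711.
Solve 2944/(1 + 31.711·e^(−0.13t)) = 2575: 1 + 31.711·e^(−0.13t) = 1.1433, so e^(−0.13t) = 0.00451895.
−0.13·t = ln(0.00451895) = -5.3995, so t = 5.3995/0.13 = 41.534.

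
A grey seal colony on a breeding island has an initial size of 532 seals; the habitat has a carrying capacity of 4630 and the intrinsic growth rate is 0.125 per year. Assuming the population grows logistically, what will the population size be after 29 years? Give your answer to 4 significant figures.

A = (K − N₀)/N₀ = (4630 − 532)/532 = 7.703.
N(t) = K/(1 + A·e^(−rt)) = 4630/(1 + 7.703×e^(−0.125×29)).
e^(−3.625) = 0.026649; denominator = 1 + 7.703×0.026649 = 1.2053.
N = 4630/1.2053 = 3841.44.

3841 seals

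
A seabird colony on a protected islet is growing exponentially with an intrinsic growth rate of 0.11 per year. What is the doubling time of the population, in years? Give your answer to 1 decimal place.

6.3 years

Doubling time t_d = ln(2)/r = 0.6931/0.11 = 6.3013.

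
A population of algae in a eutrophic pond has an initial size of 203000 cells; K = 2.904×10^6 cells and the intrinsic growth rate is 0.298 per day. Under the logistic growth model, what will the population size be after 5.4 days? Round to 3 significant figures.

A = (K − N₀)/N₀ = (2.904×10^6 − 203000)/203000 = 13.305.
N(t) = K/(1 + A·e^(−rt)) = 2.904×10^6/(1 + 13.305×e^(−0.298×5.4)).
e^(−1.609) = 0.20005; denominator = 1 + 13.305×0.20005 = 3.6617.
N = 2.904×10^6/3.6617 = 793071.

793000 cells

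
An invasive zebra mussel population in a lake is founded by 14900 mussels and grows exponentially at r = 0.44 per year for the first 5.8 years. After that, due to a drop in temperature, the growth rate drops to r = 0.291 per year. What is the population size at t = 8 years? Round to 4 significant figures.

362700 mussels

Phase 1: N(5.8) = 14900·e^(0.44×5.8) = 14900·e^2.552 = 191208.
Phase 2 runs for 8 − 5.8 = 2.2 years at r = 0.291.
N(8) = 191208·e^(0.291×2.2) = 191208·e^0.6402 = 362695.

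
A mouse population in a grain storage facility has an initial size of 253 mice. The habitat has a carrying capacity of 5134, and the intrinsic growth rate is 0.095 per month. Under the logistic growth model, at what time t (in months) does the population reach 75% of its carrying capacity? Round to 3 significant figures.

42.7 months

A = (K − N₀)/N₀ = (5134 − 253)/253 = 19.292.
Solve 5134/(1 + 19.292·e^(−0.095t)) = 3850.5: 1 + 19.292·e^(−0.095t) = 1.3333, so e^(−0.095t) = 0.0172779.
−0.095·t = ln(0.0172779) = -4.0583, so t = 4.0583/0.095 = 42.719.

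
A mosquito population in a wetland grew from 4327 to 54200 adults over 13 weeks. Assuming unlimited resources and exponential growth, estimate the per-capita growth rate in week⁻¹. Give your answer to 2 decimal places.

0.19 per week

From N(t) = N₀·e^(rt): e^(r·13) = 54200/4327 = 12.526.
r·13 = ln(12.526) = 2.5278, so r = 2.5278/13 = 0.19445.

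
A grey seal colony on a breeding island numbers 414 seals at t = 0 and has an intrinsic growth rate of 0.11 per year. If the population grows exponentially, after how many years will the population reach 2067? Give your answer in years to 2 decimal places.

14.62 years

Set N₀·e^(rt) = 2067: e^(0.11·t) = 2067/414 = 4.9928.
0.11·t = ln(4.9928) = 1.608, so t = 1.608/0.11 = 14.618.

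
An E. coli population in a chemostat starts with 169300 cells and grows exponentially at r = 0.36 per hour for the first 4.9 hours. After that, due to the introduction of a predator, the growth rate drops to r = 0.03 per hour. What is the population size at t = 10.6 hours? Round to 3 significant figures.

1170000 cells

Phase 1: N(4.9) = 169300·e^(0.36×4.9) = 169300·e^1.764 = 987990.
Phase 2 runs for 10.6 − 4.9 = 5.7 hours at r = 0.03.
N(10.6) = 987990·e^(0.03×5.7) = 987990·e^0.171 = 1.172241×10^6.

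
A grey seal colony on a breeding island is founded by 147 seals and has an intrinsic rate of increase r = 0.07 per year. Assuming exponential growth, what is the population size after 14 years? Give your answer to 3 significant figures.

N(t) = N₀·e^(rt) = 147 × e^(0.07×14) = 147 × e^0.98.
e^0.98 ≈ 2.6645, so N ≈ 147 × 2.6645 = 391.675.

392 seals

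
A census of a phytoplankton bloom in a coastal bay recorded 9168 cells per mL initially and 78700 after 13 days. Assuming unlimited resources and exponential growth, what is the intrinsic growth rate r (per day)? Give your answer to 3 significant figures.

0.165 per day

From N(t) = N₀·e^(rt): e^(r·13) = 78700/9168 = 8.5842.
r·13 = ln(8.5842) = 2.1499, so r = 2.1499/13 = 0.16538.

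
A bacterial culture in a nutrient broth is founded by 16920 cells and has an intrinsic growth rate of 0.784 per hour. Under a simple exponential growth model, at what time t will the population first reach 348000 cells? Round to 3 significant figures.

3.86 hours

Set N₀·e^(rt) = 348000: e^(0.784·t) = 348000/16920 = 20.567.
0.784·t = ln(20.567) = 3.0237, so t = 3.0237/0.784 = 3.8568.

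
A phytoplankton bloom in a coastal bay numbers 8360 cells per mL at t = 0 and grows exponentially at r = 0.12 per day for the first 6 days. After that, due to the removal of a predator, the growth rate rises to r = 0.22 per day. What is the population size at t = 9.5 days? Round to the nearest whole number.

37094 cells per mL

Phase 1: N(6) = 8360·e^(0.12×6) = 8360·e^0.72 = 17175.1.
Phase 2 runs for 9.5 − 6 = 3.5 days at r = 0.22.
N(9.5) = 17175.1·e^(0.22×3.5) = 17175.1·e^0.77 = 37094.1.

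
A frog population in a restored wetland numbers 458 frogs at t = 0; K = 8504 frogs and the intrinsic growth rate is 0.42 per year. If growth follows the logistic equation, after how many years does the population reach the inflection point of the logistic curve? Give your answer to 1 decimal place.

6.8 years

Logistic growth is fastest at N = K/2 = 4252.
A = (K − N₀)/N₀ = 17.568. Set K/(1 + A·e^(−rt)) = K/2 → A·e^(−rt) = 1.
e^(−0.42t) = 1/17.568 = 0.0569227, so t = ln(17.568)/0.42 = 2.8661/0.42 = 6.824.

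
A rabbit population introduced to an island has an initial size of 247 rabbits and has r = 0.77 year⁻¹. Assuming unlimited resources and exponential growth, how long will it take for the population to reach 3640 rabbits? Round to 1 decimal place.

3.5 years

Set N₀·e^(rt) = 3640: e^(0.77·t) = 3640/247 = 14.737.
0.77·t = ln(14.737) = 2.6904, so t = 2.6904/0.77 = 3.494.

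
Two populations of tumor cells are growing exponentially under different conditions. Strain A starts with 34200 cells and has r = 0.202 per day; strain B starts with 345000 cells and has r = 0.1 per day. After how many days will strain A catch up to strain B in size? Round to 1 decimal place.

Set 34200·e^(0.202t) = 345000·e^(0.1t).
e^((0.202 − 0.1)t) = 345000/34200 → e^(0.102·t) = 10.088.
0.102·t = ln(10.088) = 2.3113, so t = 2.3113/0.102 = 22.66.

22.7 days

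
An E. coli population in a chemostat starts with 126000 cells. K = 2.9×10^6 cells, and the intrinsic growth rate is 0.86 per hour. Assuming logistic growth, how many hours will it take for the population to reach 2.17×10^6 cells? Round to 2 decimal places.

4.86 hours

A = (K − N₀)/N₀ = (2.9×10^6 − 126000)/126000 = 22.016.
Solve 2.9×10^6/(1 + 22.016·e^(−0.86t)) = 2.17×10^6: 1 + 22.016·e^(−0.86t) = 1.3364, so e^(−0.86t) = 0.0152801.
−0.86·t = ln(0.0152801) = -4.1812, so t = 4.1812/0.86 = 4.8619.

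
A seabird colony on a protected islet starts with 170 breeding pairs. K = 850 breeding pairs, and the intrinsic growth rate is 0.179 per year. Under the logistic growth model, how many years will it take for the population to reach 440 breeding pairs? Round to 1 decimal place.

8.1 years

A = (K − N₀)/N₀ = (850 − 170)/170 = 4.
Solve 850/(1 + 4·e^(−0.179t)) = 440: 1 + 4·e^(−0.179t) = 1.9318, so e^(−0.179t) = 0.232955.
−0.179·t = ln(0.232955) = -1.4569, so t = 1.4569/0.179 = 8.1392.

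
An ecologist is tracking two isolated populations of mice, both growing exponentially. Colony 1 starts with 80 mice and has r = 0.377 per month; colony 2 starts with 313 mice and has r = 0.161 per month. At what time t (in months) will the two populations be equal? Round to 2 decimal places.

Set 80·e^(0.377t) = 313·e^(0.161t).
e^((0.377 − 0.161)t) = 313/80 → e^(0.216·t) = 3.9125.
0.216·t = ln(3.9125) = 1.3642, so t = 1.3642/0.216 = 6.3156.

6.32 months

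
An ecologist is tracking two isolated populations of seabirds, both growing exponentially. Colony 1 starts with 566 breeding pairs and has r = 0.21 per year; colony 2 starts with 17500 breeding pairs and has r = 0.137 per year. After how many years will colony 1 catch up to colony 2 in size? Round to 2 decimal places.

Set 566·e^(0.21t) = 17500·e^(0.137t).
e^((0.21 − 0.137)t) = 17500/566 → e^(0.073·t) = 30.919.
0.073·t = ln(30.919) = 3.4314, so t = 3.4314/0.073 = 47.005.

47.00 years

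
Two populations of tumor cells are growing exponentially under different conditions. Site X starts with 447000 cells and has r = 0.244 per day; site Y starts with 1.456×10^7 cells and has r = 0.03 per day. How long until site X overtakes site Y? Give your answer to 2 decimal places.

Set 447000·e^(0.244t) = 1.456×10^7·e^(0.03t).
e^((0.244 − 0.03)t) = 1.456×10^7/447000 → e^(0.214·t) = 32.573.
0.214·t = ln(32.573) = 3.4835, so t = 3.4835/0.214 = 16.278.

16.28 days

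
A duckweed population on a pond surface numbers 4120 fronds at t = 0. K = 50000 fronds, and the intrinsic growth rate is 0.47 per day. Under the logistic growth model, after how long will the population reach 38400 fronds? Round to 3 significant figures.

7.67 days

A = (K − N₀)/N₀ = (50000 − 4120)/4120 = 11.136.
Solve 50000/(1 + 11.136·e^(−0.47t)) = 38400: 1 + 11.136·e^(−0.47t) = 1.3021, so e^(−0.47t) = 0.0271269.
−0.47·t = ln(0.0271269) = -3.6072, so t = 3.6072/0.47 = 7.675.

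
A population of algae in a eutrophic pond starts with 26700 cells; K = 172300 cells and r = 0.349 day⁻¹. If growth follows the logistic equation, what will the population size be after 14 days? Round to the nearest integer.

A = (K − N₀)/N₀ = (172300 − 26700)/26700 = 5.4532.
N(t) = K/(1 + A·e^(−rt)) = 172300/(1 + 5.4532×e^(−0.349×14)).
e^(−4.886) = 0.0075516; denominator = 1 + 5.4532×0.0075516 = 1.0412.
N = 172300/1.0412 = 165485.

165485 cells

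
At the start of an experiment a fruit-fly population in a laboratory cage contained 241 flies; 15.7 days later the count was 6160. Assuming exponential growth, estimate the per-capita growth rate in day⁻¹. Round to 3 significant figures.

From N(t) = N₀·e^(rt): e^(r·15.7) = 6160/241 = 25.56.
r·15.7 = ln(25.56) = 3.241, so r = 3.241/15.7 = 0.20644.

0.206 per day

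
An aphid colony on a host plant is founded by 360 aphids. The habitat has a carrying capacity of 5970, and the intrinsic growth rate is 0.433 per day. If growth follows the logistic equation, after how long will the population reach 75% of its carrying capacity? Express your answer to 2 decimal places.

A = (K − N₀)/N₀ = (5970 − 360)/360 = 15.583.
Solve 5970/(1 + 15.583·e^(−0.433t)) = 4477.5: 1 + 15.583·e^(−0.433t) = 1.3333, so e^(−0.433t) = 0.0213904.
−0.433·t = ln(0.0213904) = -3.8448, so t = 3.8448/0.433 = 8.8795.

8.88 days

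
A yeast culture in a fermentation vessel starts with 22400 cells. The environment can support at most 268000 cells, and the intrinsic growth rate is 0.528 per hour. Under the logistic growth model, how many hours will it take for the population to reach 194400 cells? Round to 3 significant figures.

6.37 hours

A = (K − N₀)/N₀ = (268000 − 22400)/22400 = 10.964.
Solve 268000/(1 + 10.964·e^(−0.528t)) = 194400: 1 + 10.964·e^(−0.528t) = 1.3786, so e^(−0.528t) = 0.0345304.
−0.528·t = ln(0.0345304) = -3.3659, so t = 3.3659/0.528 = 6.3748.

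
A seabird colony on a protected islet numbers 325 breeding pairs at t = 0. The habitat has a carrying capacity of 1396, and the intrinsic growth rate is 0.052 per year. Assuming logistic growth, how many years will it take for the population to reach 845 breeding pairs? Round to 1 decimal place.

31.2 years

A = (K − N₀)/N₀ = (1396 − 325)/325 = 3.2954.
Solve 1396/(1 + 3.2954·e^(−0.052t)) = 845: 1 + 3.2954·e^(−0.052t) = 1.6521, so e^(−0.052t) = 0.197874.
−0.052·t = ln(0.197874) = -1.6201, so t = 1.6201/0.052 = 31.156.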